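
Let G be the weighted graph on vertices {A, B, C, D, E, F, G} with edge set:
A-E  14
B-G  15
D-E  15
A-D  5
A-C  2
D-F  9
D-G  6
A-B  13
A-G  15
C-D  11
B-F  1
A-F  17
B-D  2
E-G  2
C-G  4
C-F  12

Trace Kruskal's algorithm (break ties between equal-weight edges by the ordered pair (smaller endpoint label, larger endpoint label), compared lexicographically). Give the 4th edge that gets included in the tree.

Kruskal: consider edges lightest-first.
B-F (1): add — endpoints in different components.
A-C (2): add — endpoints in different components.
B-D (2): add — endpoints in different components.
E-G (2): add — endpoints in different components.
C-G (4): add — endpoints in different components.
A-D (5): add — endpoints in different components.
The 4th edge added is E-G.

E-G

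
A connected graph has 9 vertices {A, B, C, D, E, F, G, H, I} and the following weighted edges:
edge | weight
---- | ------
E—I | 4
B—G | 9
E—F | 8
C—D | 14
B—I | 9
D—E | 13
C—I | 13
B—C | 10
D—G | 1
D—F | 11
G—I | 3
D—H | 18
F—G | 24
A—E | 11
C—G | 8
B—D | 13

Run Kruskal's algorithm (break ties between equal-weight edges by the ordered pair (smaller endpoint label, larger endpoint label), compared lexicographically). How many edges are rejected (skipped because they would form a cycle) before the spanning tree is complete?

7

Kruskal: consider edges lightest-first.
D—G (1): add — endpoints in different components.
G—I (3): add — endpoints in different components.
E—I (4): add — endpoints in different components.
C—G (8): add — endpoints in different components.
E—F (8): add — endpoints in different components.
B—G (9): add — endpoints in different components.
B—I (9): skip — B and I already connected.
B—C (10): skip — B and C already connected.
A—E (11): add — endpoints in different components.
D—F (11): skip — D and F already connected.
B—D (13): skip — B and D already connected.
C—I (13): skip — C and I already connected.
D—E (13): skip — D and E already connected.
C—D (14): skip — C and D already connected.
D—H (18): add — endpoints in different components.
Edges rejected before the tree was complete: 7.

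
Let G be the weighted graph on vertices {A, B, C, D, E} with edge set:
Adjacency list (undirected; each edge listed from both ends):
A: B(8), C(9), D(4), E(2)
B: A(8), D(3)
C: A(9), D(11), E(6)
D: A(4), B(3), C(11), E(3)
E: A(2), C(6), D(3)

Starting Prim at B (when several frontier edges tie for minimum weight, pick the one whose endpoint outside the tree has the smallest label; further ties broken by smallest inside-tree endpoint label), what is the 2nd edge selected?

D-E

Prim's algorithm from B:
Step 1: frontier [B—D 3, A—B 8] → take B—D (3); add D.
Step 2: frontier [A—B 8, D—E 3, A—D 4, C—D 11] → take D—E (3); add E.
Step 3: frontier [A—B 8, A—D 4, C—D 11, A—E 2, C—E 6] → take A—E (2); add A.
Step 4: frontier [A—C 9, C—D 11, C—E 6] → take C—E (6); add C.
The 2nd edge added is D—E.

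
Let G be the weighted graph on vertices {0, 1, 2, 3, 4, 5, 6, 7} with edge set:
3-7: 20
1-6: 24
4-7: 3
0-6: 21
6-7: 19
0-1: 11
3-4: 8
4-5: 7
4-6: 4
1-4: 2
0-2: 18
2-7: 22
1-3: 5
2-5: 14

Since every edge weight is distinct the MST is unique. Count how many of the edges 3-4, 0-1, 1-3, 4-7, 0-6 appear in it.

3

Sort edges by weight, then run Kruskal:
1-4 (2): add — endpoints in different components.
4-7 (3): add — endpoints in different components.
4-6 (4): add — endpoints in different components.
1-3 (5): add — endpoints in different components.
4-5 (7): add — endpoints in different components.
3-4 (8): skip — 3 and 4 already connected.
0-1 (11): add — endpoints in different components.
2-5 (14): add — endpoints in different components.
MST edge set: {1-4, 4-7, 4-6, 1-3, 4-5, 0-1, 2-5}.
Of the listed edges, {0-1, 1-3, 4-7} are in the MST → 3.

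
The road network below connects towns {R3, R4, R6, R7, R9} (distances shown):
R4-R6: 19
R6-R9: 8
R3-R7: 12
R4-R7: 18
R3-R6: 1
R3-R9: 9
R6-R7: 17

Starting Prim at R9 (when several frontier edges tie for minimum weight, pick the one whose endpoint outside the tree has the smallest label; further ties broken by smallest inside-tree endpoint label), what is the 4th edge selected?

R4-R7

Prim, starting at R9.
Step 1: frontier [R6-R9 8, R3-R9 9] → take R6-R9 (8); add R6.
Step 2: frontier [R3-R6 1, R6-R7 17, R4-R6 19, R3-R9 9] → take R3-R6 (1); add R3.
Step 3: frontier [R3-R7 12, R6-R7 17, R4-R6 19] → take R3-R7 (12); add R7.
Step 4: frontier [R4-R6 19, R4-R7 18] → take R4-R7 (18); add R4.
The 4th edge added is R4-R7.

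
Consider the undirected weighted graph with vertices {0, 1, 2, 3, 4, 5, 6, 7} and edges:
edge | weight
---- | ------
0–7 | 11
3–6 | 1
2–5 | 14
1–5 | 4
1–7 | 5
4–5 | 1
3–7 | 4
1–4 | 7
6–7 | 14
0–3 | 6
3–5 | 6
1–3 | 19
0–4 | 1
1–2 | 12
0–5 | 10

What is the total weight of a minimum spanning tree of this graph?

Kruskal's algorithm — process edges by increasing weight (ties by edge label):
0–4 (1): add — endpoints in different components.
3–6 (1): add — endpoints in different components.
4–5 (1): add — endpoints in different components.
1–5 (4): add — endpoints in different components.
3–7 (4): add — endpoints in different components.
1–7 (5): add — endpoints in different components.
0–3 (6): skip — 0 and 3 already connected.
3–5 (6): skip — 3 and 5 already connected.
1–4 (7): skip — 1 and 4 already connected.
0–5 (10): skip — 0 and 5 already connected.
0–7 (11): skip — 0 and 7 already connected.
1–2 (12): add — endpoints in different components.
MST edges: 0–4, 3–6, 4–5, 1–5, 3–7, 1–7, 1–2; total weight 1+1+1+4+4+5+12 = 28.

28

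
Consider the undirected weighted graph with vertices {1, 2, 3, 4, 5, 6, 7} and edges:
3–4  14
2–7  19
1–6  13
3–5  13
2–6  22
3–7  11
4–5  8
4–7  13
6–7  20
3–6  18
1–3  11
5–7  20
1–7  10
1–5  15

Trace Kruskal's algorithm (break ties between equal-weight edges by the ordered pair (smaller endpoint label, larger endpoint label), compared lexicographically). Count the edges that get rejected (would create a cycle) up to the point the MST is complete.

5

Sort edges by weight, then run Kruskal:
4–5 (8): add. Components now {1} {2} {3} {4,5} {6} {7}
1–7 (10): add. Components now {1,7} {2} {3} {4,5} {6}
1–3 (11): add. Components now {1,3,7} {2} {4,5} {6}
3–7 (11): skip — 3 and 7 already connected.
1–6 (13): add. Components now {1,3,6,7} {2} {4,5}
3–5 (13): add. Components now {1,3,4,5,6,7} {2}
4–7 (13): skip — 4 and 7 already connected.
3–4 (14): skip — 3 and 4 already connected.
1–5 (15): skip — 1 and 5 already connected.
3–6 (18): skip — 3 and 6 already connected.
2–7 (19): add. Components now {1,2,3,4,5,6,7}
Edges rejected before the tree was complete: 5.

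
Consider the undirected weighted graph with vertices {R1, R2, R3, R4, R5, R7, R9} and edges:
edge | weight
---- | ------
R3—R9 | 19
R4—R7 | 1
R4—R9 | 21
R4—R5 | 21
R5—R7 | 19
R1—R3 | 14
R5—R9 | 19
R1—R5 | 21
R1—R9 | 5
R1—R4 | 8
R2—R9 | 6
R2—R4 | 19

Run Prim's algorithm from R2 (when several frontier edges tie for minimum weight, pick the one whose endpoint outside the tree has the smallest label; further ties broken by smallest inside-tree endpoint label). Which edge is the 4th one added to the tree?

R4-R7

Grow the tree from R2 using Prim:
Step 1: frontier [R2—R9 6, R2—R4 19] → take R2—R9 (6); add R9.
Step 2: frontier [R2—R4 19, R1—R9 5, R3—R9 19, R5—R9 19, R4—R9 21] → take R1—R9 (5); add R1.
Step 3: frontier [R1—R4 8, R1—R3 14, R1—R5 21, R2—R4 19, R3—R9 19, R5—R9 19, R4—R9 21] → take R1—R4 (8); add R4.
Step 4: frontier [R1—R3 14, R1—R5 21, R4—R7 1, R4—R5 21, R3—R9 19, R5—R9 19] → take R4—R7 (1); add R7.
Step 5: frontier [R1—R3 14, R1—R5 21, R4—R5 21, R5—R7 19, R3—R9 19, R5—R9 19] → take R1—R3 (14); add R3.
Step 6: frontier [R1—R5 21, R4—R5 21, R5—R7 19, R5—R9 19] → take R5—R7 (19); add R5.
The 4th edge added is R4—R7.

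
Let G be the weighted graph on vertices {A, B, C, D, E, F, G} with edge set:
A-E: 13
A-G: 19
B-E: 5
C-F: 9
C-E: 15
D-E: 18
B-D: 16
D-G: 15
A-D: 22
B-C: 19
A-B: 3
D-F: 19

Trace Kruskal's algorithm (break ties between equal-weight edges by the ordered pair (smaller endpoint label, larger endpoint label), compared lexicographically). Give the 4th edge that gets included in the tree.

Kruskal: consider edges lightest-first.
A-B (3): add. Components now {A,B} {C} {D} {E} {F} {G}
B-E (5): add. Components now {A,B,E} {C} {D} {F} {G}
C-F (9): add. Components now {A,B,E} {C,F} {D} {G}
A-E (13): skip — A and E already connected.
C-E (15): add. Components now {A,B,C,E,F} {D} {G}
D-G (15): add. Components now {A,B,C,E,F} {D,G}
B-D (16): add. Components now {A,B,C,D,E,F,G}
The 4th edge added is C-E.

C-E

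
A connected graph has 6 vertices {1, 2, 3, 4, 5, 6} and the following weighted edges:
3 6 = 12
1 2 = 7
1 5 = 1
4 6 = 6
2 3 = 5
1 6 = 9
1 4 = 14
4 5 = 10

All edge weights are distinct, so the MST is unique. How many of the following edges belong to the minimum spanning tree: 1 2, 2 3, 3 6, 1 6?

Kruskal's algorithm — process edges by increasing weight (ties by edge label):
1 5 (1): add — endpoints in different components.
2 3 (5): add — endpoints in different components.
4 6 (6): add — endpoints in different components.
1 2 (7): add — endpoints in different components.
1 6 (9): add — endpoints in different components.
MST edge set: {1 5, 2 3, 4 6, 1 2, 1 6}.
Of the listed edges, {1 2, 2 3, 1 6} are in the MST → 3.

3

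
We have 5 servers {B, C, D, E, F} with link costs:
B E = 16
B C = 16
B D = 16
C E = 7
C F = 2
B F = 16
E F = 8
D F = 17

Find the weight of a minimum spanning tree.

41

Prim, starting at F.
Step 1: cheapest edge leaving the tree is C F (2); add C.
Step 2: cheapest edge leaving the tree is C E (7); add E.
Step 3: cheapest edge leaving the tree is B C (16); add B.
Step 4: cheapest edge leaving the tree is B D (16); add D.
MST edges: C F, C E, B C, B D; total weight 2+7+16+16 = 41.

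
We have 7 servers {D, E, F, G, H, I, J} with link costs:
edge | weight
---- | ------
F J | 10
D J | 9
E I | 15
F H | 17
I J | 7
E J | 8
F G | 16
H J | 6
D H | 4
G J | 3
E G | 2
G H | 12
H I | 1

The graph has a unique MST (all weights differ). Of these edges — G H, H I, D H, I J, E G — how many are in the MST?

3

Sort edges by weight, then run Kruskal:
H I (1): add. Components now {D} {E} {F} {G} {H,I} {J}
E G (2): add. Components now {D} {E,G} {F} {H,I} {J}
G J (3): add. Components now {D} {E,G,J} {F} {H,I}
D H (4): add. Components now {D,H,I} {E,G,J} {F}
H J (6): add. Components now {D,E,G,H,I,J} {F}
I J (7): skip — I and J already connected.
E J (8): skip — E and J already connected.
D J (9): skip — D and J already connected.
F J (10): add. Components now {D,E,F,G,H,I,J}
MST edge set: {H I, E G, G J, D H, H J, F J}.
Of the listed edges, {H I, D H, E G} are in the MST → 3.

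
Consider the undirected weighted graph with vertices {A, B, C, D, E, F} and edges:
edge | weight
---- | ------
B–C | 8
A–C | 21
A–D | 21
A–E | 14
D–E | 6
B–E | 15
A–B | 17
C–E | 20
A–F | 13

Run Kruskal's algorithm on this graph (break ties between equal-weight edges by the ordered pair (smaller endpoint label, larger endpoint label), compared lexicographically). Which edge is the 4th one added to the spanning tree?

Kruskal: consider edges lightest-first.
D–E (6): add. Components now {A} {B} {C} {D,E} {F}
B–C (8): add. Components now {A} {B,C} {D,E} {F}
A–F (13): add. Components now {A,F} {B,C} {D,E}
A–E (14): add. Components now {A,D,E,F} {B,C}
B–E (15): add. Components now {A,B,C,D,E,F}
The 4th edge added is A–E.

A-E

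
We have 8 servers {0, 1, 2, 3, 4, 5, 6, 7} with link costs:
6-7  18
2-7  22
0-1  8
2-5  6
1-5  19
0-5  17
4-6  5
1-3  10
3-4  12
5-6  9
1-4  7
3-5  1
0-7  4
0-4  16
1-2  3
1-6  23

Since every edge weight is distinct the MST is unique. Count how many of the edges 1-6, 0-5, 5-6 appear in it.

0

Kruskal's algorithm — process edges by increasing weight (ties by edge label):
3-5 (1): add — endpoints in different components.
1-2 (3): add — endpoints in different components.
0-7 (4): add — endpoints in different components.
4-6 (5): add — endpoints in different components.
2-5 (6): add — endpoints in different components.
1-4 (7): add — endpoints in different components.
0-1 (8): add — endpoints in different components.
MST edge set: {3-5, 1-2, 0-7, 4-6, 2-5, 1-4, 0-1}.
Of the listed edges, {} are in the MST → 0.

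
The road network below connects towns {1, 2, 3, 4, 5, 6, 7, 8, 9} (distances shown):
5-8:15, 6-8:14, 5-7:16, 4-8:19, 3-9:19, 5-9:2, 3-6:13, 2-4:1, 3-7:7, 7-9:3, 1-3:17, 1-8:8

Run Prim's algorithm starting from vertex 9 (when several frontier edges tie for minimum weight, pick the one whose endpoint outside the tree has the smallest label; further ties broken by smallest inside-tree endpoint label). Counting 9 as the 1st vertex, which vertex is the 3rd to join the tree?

7

Grow the tree from 9 using Prim:
Step 1: cheapest edge leaving the tree is 5-9 (2); add 5.
Step 2: cheapest edge leaving the tree is 7-9 (3); add 7.
Step 3: cheapest edge leaving the tree is 3-7 (7); add 3.
Step 4: cheapest edge leaving the tree is 3-6 (13); add 6.
Step 5: cheapest edge leaving the tree is 6-8 (14); add 8.
Step 6: cheapest edge leaving the tree is 1-8 (8); add 1.
Step 7: cheapest edge leaving the tree is 4-8 (19); add 4.
Step 8: cheapest edge leaving the tree is 2-4 (1); add 2.
Vertex order: 9, 5, 7, 3, 6, 8, 1, 4, 2. The 3rd vertex is 7.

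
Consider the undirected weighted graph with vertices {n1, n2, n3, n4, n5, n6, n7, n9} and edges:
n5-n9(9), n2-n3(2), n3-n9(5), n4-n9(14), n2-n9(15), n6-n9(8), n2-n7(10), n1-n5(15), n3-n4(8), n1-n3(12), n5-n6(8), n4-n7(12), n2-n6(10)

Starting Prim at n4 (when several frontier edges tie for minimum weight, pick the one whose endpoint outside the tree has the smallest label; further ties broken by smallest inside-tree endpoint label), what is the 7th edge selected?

n1-n3

Grow the tree from n4 using Prim:
Step 1: frontier [n3-n4 8, n4-n7 12, n4-n9 14] → take n3-n4 (8); add n3.
Step 2: frontier [n2-n3 2, n3-n9 5, n1-n3 12, n4-n7 12, n4-n9 14] → take n2-n3 (2); add n2.
Step 3: frontier [n2-n6 10, n2-n7 10, n2-n9 15, n3-n9 5, n1-n3 12, n4-n7 12, n4-n9 14] → take n3-n9 (5); add n9.
Step 4: frontier [n2-n6 10, n2-n7 10, n1-n3 12, n4-n7 12, n6-n9 8, n5-n9 9] → take n6-n9 (8); add n6.
Step 5: frontier [n2-n7 10, n1-n3 12, n4-n7 12, n5-n6 8, n5-n9 9] → take n5-n6 (8); add n5.
Step 6: frontier [n2-n7 10, n1-n3 12, n4-n7 12, n1-n5 15] → take n2-n7 (10); add n7.
Step 7: frontier [n1-n3 12, n1-n5 15] → take n1-n3 (12); add n1.
The 7th edge added is n1-n3.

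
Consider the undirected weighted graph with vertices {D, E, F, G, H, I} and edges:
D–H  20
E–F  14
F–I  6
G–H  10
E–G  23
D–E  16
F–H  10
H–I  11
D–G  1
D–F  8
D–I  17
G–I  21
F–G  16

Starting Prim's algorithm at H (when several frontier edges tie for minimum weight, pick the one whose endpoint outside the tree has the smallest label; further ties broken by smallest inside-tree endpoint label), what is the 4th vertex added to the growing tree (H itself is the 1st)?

Prim, starting at H.
Step 1: cheapest edge leaving the tree is F–H (10); add F.
Step 2: cheapest edge leaving the tree is F–I (6); add I.
Step 3: cheapest edge leaving the tree is D–F (8); add D.
Step 4: cheapest edge leaving the tree is D–G (1); add G.
Step 5: cheapest edge leaving the tree is E–F (14); add E.
Vertex order: H, F, I, D, G, E. The 4th vertex is D.

D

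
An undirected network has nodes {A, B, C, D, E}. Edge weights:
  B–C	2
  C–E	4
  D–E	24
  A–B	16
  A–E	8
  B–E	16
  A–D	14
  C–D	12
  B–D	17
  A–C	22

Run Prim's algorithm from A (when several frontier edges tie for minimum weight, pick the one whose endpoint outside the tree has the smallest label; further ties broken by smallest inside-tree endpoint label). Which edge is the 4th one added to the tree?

Prim's algorithm from A:
Step 1: cheapest edge leaving the tree is A–E (8); add E.
Step 2: cheapest edge leaving the tree is C–E (4); add C.
Step 3: cheapest edge leaving the tree is B–C (2); add B.
Step 4: cheapest edge leaving the tree is C–D (12); add D.
The 4th edge added is C–D.

C-D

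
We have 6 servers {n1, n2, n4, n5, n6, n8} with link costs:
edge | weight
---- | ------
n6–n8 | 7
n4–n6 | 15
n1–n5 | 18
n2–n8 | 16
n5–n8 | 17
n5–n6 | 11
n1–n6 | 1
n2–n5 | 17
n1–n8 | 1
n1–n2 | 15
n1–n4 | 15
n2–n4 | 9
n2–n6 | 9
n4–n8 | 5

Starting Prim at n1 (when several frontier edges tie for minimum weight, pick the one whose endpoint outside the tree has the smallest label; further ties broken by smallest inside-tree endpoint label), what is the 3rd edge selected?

Prim, starting at n1.
Step 1: cheapest edge leaving the tree is n1–n6 (1); add n6.
Step 2: cheapest edge leaving the tree is n1–n8 (1); add n8.
Step 3: cheapest edge leaving the tree is n4–n8 (5); add n4.
Step 4: cheapest edge leaving the tree is n2–n4 (9); add n2.
Step 5: cheapest edge leaving the tree is n5–n6 (11); add n5.
The 3rd edge added is n4–n8.

n4-n8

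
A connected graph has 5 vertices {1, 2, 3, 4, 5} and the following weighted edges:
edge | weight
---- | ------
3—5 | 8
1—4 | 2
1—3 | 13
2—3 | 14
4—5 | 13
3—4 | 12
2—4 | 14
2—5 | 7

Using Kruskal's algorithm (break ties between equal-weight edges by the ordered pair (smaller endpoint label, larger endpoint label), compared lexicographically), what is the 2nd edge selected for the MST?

Kruskal: consider edges lightest-first.
1—4 (2): add — endpoints in different components.
2—5 (7): add — endpoints in different components.
3—5 (8): add — endpoints in different components.
3—4 (12): add — endpoints in different components.
The 2nd edge added is 2—5.

2-5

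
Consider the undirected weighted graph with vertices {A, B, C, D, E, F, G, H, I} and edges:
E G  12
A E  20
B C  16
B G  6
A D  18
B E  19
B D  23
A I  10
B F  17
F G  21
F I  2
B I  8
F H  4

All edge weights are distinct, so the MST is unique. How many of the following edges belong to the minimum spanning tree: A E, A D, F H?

Kruskal's algorithm — process edges by increasing weight (ties by edge label):
F I (2): add — endpoints in different components.
F H (4): add — endpoints in different components.
B G (6): add — endpoints in different components.
B I (8): add — endpoints in different components.
A I (10): add — endpoints in different components.
E G (12): add — endpoints in different components.
B C (16): add — endpoints in different components.
B F (17): skip — B and F already connected.
A D (18): add — endpoints in different components.
MST edge set: {F I, F H, B G, B I, A I, E G, B C, A D}.
Of the listed edges, {A D, F H} are in the MST → 2.

2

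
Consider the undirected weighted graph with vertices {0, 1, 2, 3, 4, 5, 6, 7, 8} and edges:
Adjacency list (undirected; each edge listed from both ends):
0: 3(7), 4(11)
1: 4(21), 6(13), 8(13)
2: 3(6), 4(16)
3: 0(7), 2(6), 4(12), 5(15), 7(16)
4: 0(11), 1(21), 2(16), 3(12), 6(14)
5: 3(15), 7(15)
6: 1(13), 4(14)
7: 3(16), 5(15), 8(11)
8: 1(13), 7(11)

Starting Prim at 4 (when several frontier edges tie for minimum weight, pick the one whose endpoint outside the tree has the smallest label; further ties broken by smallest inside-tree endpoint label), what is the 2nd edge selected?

Prim's algorithm from 4:
Step 1: frontier [0 4 11, 3 4 12, 4 6 14, 2 4 16, 1 4 21] → take 0 4 (11); add 0.
Step 2: frontier [0 3 7, 3 4 12, 4 6 14, 2 4 16, 1 4 21] → take 0 3 (7); add 3.
Step 3: frontier [2 3 6, 3 5 15, 3 7 16, 4 6 14, 2 4 16, 1 4 21] → take 2 3 (6); add 2.
Step 4: frontier [3 5 15, 3 7 16, 4 6 14, 1 4 21] → take 4 6 (14); add 6.
Step 5: frontier [3 5 15, 3 7 16, 1 4 21, 1 6 13] → take 1 6 (13); add 1.
Step 6: frontier [1 8 13, 3 5 15, 3 7 16] → take 1 8 (13); add 8.
Step 7: frontier [3 5 15, 3 7 16, 7 8 11] → take 7 8 (11); add 7.
Step 8: frontier [3 5 15, 5 7 15] → take 3 5 (15); add 5.
The 2nd edge added is 0 3.

0-3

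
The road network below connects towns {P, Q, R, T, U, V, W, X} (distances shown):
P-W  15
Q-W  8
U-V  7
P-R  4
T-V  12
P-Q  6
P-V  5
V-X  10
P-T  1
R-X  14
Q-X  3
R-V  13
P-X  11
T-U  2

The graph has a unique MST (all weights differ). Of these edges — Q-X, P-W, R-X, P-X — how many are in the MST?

Kruskal's algorithm — process edges by increasing weight (ties by edge label):
P-T (1): add — endpoints in different components.
T-U (2): add — endpoints in different components.
Q-X (3): add — endpoints in different components.
P-R (4): add — endpoints in different components.
P-V (5): add — endpoints in different components.
P-Q (6): add — endpoints in different components.
U-V (7): skip — V and U already connected.
Q-W (8): add — endpoints in different components.
MST edge set: {P-T, T-U, Q-X, P-R, P-V, P-Q, Q-W}.
Of the listed edges, {Q-X} are in the MST → 1.

1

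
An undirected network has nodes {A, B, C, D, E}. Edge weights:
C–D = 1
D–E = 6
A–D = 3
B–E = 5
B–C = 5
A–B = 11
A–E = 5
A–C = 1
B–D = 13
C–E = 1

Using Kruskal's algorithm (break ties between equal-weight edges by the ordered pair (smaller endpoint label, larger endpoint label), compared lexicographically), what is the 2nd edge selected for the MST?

Kruskal's algorithm — process edges by increasing weight (ties by edge label):
A–C (1): add. Components now {A,C} {B} {D} {E}
C–D (1): add. Components now {A,C,D} {B} {E}
C–E (1): add. Components now {A,C,D,E} {B}
A–D (3): skip — A and D already connected.
A–E (5): skip — A and E already connected.
B–C (5): add. Components now {A,B,C,D,E}
The 2nd edge added is C–D.

C-D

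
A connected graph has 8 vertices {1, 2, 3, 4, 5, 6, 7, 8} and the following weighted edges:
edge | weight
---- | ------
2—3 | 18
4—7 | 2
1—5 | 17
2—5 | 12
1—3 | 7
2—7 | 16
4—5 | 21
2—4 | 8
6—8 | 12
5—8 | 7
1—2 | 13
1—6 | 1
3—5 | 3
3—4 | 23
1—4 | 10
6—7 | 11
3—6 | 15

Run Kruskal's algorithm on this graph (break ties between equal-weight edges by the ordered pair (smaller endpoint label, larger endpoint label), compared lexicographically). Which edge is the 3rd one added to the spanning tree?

3-5

Kruskal's algorithm — process edges by increasing weight (ties by edge label):
1—6 (1): add — endpoints in different components.
4—7 (2): add — endpoints in different components.
3—5 (3): add — endpoints in different components.
1—3 (7): add — endpoints in different components.
5—8 (7): add — endpoints in different components.
2—4 (8): add — endpoints in different components.
1—4 (10): add — endpoints in different components.
The 3rd edge added is 3—5.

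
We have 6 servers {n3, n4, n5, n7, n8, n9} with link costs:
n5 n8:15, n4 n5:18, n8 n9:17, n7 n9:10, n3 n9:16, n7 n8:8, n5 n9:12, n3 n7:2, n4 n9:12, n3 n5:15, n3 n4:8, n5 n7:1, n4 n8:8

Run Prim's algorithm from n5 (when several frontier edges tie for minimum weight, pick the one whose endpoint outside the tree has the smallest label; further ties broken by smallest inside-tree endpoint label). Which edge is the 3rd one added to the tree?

Prim's algorithm from n5:
Step 1: cheapest edge leaving the tree is n5 n7 (1); add n7.
Step 2: cheapest edge leaving the tree is n3 n7 (2); add n3.
Step 3: cheapest edge leaving the tree is n3 n4 (8); add n4.
Step 4: cheapest edge leaving the tree is n4 n8 (8); add n8.
Step 5: cheapest edge leaving the tree is n7 n9 (10); add n9.
The 3rd edge added is n3 n4.

n3-n4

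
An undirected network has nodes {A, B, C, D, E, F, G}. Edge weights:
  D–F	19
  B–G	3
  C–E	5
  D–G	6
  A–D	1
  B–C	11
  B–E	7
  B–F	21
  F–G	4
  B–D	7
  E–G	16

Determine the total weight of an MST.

26

Kruskal: consider edges lightest-first.
A–D (1): add — endpoints in different components.
B–G (3): add — endpoints in different components.
F–G (4): add — endpoints in different components.
C–E (5): add — endpoints in different components.
D–G (6): add — endpoints in different components.
B–D (7): skip — B and D already connected.
B–E (7): add — endpoints in different components.
MST edges: A–D, B–G, F–G, C–E, D–G, B–E; total weight 1+3+4+5+6+7 = 26.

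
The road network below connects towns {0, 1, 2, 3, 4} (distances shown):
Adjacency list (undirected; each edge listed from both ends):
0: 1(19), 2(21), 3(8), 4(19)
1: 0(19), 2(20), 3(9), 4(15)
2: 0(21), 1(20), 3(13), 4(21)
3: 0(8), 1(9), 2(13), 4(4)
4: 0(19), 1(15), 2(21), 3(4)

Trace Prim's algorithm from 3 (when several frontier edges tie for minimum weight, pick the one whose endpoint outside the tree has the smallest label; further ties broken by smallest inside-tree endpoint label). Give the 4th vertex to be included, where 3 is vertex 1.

1

Grow the tree from 3 using Prim:
Step 1: frontier [3–4 4, 0–3 8, 1–3 9, 2–3 13] → take 3–4 (4); add 4.
Step 2: frontier [0–3 8, 1–3 9, 2–3 13, 1–4 15, 0–4 19, 2–4 21] → take 0–3 (8); add 0.
Step 3: frontier [0–1 19, 0–2 21, 1–3 9, 2–3 13, 1–4 15, 2–4 21] → take 1–3 (9); add 1.
Step 4: frontier [0–2 21, 1–2 20, 2–3 13, 2–4 21] → take 2–3 (13); add 2.
Vertex order: 3, 4, 0, 1, 2. The 4th vertex is 1.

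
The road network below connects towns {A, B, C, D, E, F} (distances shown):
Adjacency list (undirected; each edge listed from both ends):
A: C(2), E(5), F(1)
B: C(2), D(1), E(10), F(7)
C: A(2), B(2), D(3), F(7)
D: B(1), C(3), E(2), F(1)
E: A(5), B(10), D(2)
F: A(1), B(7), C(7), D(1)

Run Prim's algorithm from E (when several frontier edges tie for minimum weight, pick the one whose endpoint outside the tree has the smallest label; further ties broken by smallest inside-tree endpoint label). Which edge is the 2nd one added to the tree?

B-D

Prim's algorithm from E:
Step 1: frontier [D-E 2, A-E 5, B-E 10] → take D-E (2); add D.
Step 2: frontier [B-D 1, D-F 1, C-D 3, A-E 5, B-E 10] → take B-D (1); add B.
Step 3: frontier [B-C 2, B-F 7, D-F 1, C-D 3, A-E 5] → take D-F (1); add F.
Step 4: frontier [B-C 2, C-D 3, A-E 5, A-F 1, C-F 7] → take A-F (1); add A.
Step 5: frontier [A-C 2, B-C 2, C-D 3, C-F 7] → take A-C (2); add C.
The 2nd edge added is B-D.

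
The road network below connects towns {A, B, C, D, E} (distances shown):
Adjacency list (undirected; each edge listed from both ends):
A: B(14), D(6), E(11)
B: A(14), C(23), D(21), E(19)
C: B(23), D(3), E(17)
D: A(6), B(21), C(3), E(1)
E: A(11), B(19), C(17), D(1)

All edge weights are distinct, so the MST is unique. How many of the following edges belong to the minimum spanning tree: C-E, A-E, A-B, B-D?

Kruskal's algorithm — process edges by increasing weight (ties by edge label):
D-E (1): add. Components now {A} {B} {C} {D,E}
C-D (3): add. Components now {A} {B} {C,D,E}
A-D (6): add. Components now {A,C,D,E} {B}
A-E (11): skip — A and E already connected.
A-B (14): add. Components now {A,B,C,D,E}
MST edge set: {D-E, C-D, A-D, A-B}.
Of the listed edges, {A-B} are in the MST → 1.

1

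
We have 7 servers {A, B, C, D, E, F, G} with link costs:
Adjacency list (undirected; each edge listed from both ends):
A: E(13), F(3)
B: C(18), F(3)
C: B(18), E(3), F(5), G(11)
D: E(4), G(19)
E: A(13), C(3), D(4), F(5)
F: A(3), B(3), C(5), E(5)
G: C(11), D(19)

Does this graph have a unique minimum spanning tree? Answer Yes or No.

Kruskal: consider edges lightest-first.
A F (3): add — endpoints in different components.
B F (3): add — endpoints in different components.
C E (3): add — endpoints in different components.
D E (4): add — endpoints in different components.
C F (5): add — endpoints in different components.
E F (5): skip — E and F already connected.
C G (11): add — endpoints in different components.
Non-tree edge E F has weight 5, equal to the heaviest edge on its tree cycle — swapping gives another MST of the same weight. Not unique.

No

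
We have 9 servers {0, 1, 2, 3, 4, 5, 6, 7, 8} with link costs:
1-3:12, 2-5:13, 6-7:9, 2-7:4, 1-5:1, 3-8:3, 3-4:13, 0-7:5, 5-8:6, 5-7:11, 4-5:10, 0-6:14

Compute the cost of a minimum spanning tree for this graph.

49

Prim's algorithm from 4:
Step 1: cheapest edge leaving the tree is 4-5 (10); add 5.
Step 2: cheapest edge leaving the tree is 1-5 (1); add 1.
Step 3: cheapest edge leaving the tree is 5-8 (6); add 8.
Step 4: cheapest edge leaving the tree is 3-8 (3); add 3.
Step 5: cheapest edge leaving the tree is 5-7 (11); add 7.
Step 6: cheapest edge leaving the tree is 2-7 (4); add 2.
Step 7: cheapest edge leaving the tree is 0-7 (5); add 0.
Step 8: cheapest edge leaving the tree is 6-7 (9); add 6.
MST edges: 4-5, 1-5, 5-8, 3-8, 5-7, 2-7, 0-7, 6-7; total weight 10+1+6+3+11+4+5+9 = 49.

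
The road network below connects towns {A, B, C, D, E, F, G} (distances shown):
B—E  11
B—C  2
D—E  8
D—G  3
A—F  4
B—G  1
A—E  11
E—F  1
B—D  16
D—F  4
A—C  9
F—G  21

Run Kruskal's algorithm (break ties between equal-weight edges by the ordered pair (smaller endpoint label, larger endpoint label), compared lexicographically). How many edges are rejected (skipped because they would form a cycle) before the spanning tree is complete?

Sort edges by weight, then run Kruskal:
B—G (1): add. Components now {A} {B,G} {C} {D} {E} {F}
E—F (1): add. Components now {A} {B,G} {C} {D} {E,F}
B—C (2): add. Components now {A} {B,C,G} {D} {E,F}
D—G (3): add. Components now {A} {B,C,D,G} {E,F}
A—F (4): add. Components now {A,E,F} {B,C,D,G}
D—F (4): add. Components now {A,B,C,D,E,F,G}
Edges rejected before the tree was complete: 0.

0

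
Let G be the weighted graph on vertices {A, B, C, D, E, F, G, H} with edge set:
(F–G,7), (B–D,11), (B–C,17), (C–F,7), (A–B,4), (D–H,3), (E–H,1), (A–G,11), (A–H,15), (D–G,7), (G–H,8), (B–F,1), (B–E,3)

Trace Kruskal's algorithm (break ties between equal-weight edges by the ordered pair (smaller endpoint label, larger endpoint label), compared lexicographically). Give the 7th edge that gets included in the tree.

D-G

Kruskal: consider edges lightest-first.
B–F (1): add — endpoints in different components.
E–H (1): add — endpoints in different components.
B–E (3): add — endpoints in different components.
D–H (3): add — endpoints in different components.
A–B (4): add — endpoints in different components.
C–F (7): add — endpoints in different components.
D–G (7): add — endpoints in different components.
The 7th edge added is D–G.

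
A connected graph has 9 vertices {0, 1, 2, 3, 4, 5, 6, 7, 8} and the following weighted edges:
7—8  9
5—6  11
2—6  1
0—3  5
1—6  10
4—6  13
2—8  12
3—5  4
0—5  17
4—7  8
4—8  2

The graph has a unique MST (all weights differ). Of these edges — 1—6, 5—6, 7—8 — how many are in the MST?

2

Kruskal: consider edges lightest-first.
2—6 (1): add — endpoints in different components.
4—8 (2): add — endpoints in different components.
3—5 (4): add — endpoints in different components.
0—3 (5): add — endpoints in different components.
4—7 (8): add — endpoints in different components.
7—8 (9): skip — 7 and 8 already connected.
1—6 (10): add — endpoints in different components.
5—6 (11): add — endpoints in different components.
2—8 (12): add — endpoints in different components.
MST edge set: {2—6, 4—8, 3—5, 0—3, 4—7, 1—6, 5—6, 2—8}.
Of the listed edges, {1—6, 5—6} are in the MST → 2.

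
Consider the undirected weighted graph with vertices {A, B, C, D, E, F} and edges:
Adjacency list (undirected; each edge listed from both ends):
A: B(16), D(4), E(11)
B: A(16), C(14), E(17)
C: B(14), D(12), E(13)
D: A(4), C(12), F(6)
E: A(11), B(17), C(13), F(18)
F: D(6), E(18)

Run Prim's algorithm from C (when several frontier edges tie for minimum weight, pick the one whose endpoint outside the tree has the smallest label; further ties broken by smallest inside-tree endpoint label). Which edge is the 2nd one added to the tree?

A-D

Prim's algorithm from C:
Step 1: frontier [C–D 12, C–E 13, B–C 14] → take C–D (12); add D.
Step 2: frontier [C–E 13, B–C 14, A–D 4, D–F 6] → take A–D (4); add A.
Step 3: frontier [A–E 11, A–B 16, C–E 13, B–C 14, D–F 6] → take D–F (6); add F.
Step 4: frontier [A–E 11, A–B 16, C–E 13, B–C 14, E–F 18] → take A–E (11); add E.
Step 5: frontier [A–B 16, B–C 14, B–E 17] → take B–C (14); add B.
The 2nd edge added is A–D.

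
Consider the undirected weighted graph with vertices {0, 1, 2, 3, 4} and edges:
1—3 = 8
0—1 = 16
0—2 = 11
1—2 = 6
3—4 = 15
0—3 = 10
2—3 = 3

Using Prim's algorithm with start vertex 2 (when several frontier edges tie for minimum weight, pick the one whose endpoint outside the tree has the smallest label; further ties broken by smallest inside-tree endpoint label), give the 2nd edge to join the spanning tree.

Prim's algorithm from 2:
Step 1: cheapest edge leaving the tree is 2—3 (3); add 3.
Step 2: cheapest edge leaving the tree is 1—2 (6); add 1.
Step 3: cheapest edge leaving the tree is 0—3 (10); add 0.
Step 4: cheapest edge leaving the tree is 3—4 (15); add 4.
The 2nd edge added is 1—2.

1-2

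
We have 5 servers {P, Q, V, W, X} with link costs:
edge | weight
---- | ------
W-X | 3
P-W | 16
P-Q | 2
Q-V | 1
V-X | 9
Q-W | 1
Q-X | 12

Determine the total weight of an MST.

7

Kruskal's algorithm — process edges by increasing weight (ties by edge label):
Q-V (1): add — endpoints in different components.
Q-W (1): add — endpoints in different components.
P-Q (2): add — endpoints in different components.
W-X (3): add — endpoints in different components.
MST edges: Q-V, Q-W, P-Q, W-X; total weight 1+1+2+3 = 7.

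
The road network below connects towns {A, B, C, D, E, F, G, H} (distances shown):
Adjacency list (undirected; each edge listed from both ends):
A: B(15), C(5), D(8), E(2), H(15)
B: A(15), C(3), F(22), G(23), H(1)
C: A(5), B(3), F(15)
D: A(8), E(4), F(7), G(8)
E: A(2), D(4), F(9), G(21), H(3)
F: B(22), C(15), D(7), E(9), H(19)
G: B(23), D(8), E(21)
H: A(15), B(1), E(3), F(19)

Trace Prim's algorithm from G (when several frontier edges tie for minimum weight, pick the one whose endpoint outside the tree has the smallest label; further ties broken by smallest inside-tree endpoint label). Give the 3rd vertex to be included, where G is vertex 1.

Prim, starting at G.
Step 1: cheapest edge leaving the tree is D G (8); add D.
Step 2: cheapest edge leaving the tree is D E (4); add E.
Step 3: cheapest edge leaving the tree is A E (2); add A.
Step 4: cheapest edge leaving the tree is E H (3); add H.
Step 5: cheapest edge leaving the tree is B H (1); add B.
Step 6: cheapest edge leaving the tree is B C (3); add C.
Step 7: cheapest edge leaving the tree is D F (7); add F.
Vertex order: G, D, E, A, H, B, C, F. The 3rd vertex is E.

E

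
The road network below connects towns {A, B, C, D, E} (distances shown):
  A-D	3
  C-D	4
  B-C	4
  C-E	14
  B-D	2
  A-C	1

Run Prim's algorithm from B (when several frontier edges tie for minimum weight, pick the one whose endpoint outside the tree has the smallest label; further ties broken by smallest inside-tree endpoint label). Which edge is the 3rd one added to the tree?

Grow the tree from B using Prim:
Step 1: frontier [B-D 2, B-C 4] → take B-D (2); add D.
Step 2: frontier [B-C 4, A-D 3, C-D 4] → take A-D (3); add A.
Step 3: frontier [A-C 1, B-C 4, C-D 4] → take A-C (1); add C.
Step 4: frontier [C-E 14] → take C-E (14); add E.
The 3rd edge added is A-C.

A-C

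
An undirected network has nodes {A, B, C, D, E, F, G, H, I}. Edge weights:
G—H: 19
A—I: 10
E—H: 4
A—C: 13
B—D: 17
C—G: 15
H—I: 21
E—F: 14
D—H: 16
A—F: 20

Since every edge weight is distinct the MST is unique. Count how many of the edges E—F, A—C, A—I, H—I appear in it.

3

Sort edges by weight, then run Kruskal:
E—H (4): add — endpoints in different components.
A—I (10): add — endpoints in different components.
A—C (13): add — endpoints in different components.
E—F (14): add — endpoints in different components.
C—G (15): add — endpoints in different components.
D—H (16): add — endpoints in different components.
B—D (17): add — endpoints in different components.
G—H (19): add — endpoints in different components.
MST edge set: {E—H, A—I, A—C, E—F, C—G, D—H, B—D, G—H}.
Of the listed edges, {E—F, A—C, A—I} are in the MST → 3.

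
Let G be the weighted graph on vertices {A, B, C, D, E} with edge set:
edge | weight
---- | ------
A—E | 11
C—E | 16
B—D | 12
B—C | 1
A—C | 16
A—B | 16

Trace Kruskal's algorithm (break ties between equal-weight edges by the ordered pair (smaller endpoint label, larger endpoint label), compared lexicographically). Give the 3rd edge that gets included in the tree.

Sort edges by weight, then run Kruskal:
B—C (1): add. Components now {A} {B,C} {D} {E}
A—E (11): add. Components now {A,E} {B,C} {D}
B—D (12): add. Components now {A,E} {B,C,D}
A—B (16): add. Components now {A,B,C,D,E}
The 3rd edge added is B—D.

B-D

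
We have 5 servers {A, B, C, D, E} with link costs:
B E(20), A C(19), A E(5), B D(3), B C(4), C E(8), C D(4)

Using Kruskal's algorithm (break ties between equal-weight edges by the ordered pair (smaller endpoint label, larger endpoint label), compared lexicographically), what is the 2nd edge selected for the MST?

B-C

Kruskal: consider edges lightest-first.
B D (3): add. Components now {A} {B,D} {C} {E}
B C (4): add. Components now {A} {B,C,D} {E}
C D (4): skip — C and D already connected.
A E (5): add. Components now {A,E} {B,C,D}
C E (8): add. Components now {A,B,C,D,E}
The 2nd edge added is B C.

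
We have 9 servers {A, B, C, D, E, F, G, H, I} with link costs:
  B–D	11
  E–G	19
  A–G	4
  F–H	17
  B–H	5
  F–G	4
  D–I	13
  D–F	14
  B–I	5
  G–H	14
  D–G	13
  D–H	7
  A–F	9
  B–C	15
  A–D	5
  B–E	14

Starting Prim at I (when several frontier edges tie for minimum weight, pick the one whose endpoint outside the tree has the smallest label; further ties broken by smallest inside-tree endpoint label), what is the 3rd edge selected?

D-H

Prim, starting at I.
Step 1: cheapest edge leaving the tree is B–I (5); add B.
Step 2: cheapest edge leaving the tree is B–H (5); add H.
Step 3: cheapest edge leaving the tree is D–H (7); add D.
Step 4: cheapest edge leaving the tree is A–D (5); add A.
Step 5: cheapest edge leaving the tree is A–G (4); add G.
Step 6: cheapest edge leaving the tree is F–G (4); add F.
Step 7: cheapest edge leaving the tree is B–E (14); add E.
Step 8: cheapest edge leaving the tree is B–C (15); add C.
The 3rd edge added is D–H.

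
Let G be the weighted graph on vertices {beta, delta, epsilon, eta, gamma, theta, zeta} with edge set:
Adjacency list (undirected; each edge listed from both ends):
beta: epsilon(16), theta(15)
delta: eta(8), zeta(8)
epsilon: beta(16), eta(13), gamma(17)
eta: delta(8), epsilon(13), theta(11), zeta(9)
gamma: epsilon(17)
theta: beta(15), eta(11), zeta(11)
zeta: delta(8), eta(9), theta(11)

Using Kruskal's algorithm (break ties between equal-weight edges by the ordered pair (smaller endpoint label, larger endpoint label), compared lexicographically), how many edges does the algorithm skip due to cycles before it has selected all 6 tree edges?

3

Sort edges by weight, then run Kruskal:
delta–eta (8): add. Components now {delta,eta} {zeta} {beta} {epsilon} {theta} {gamma}
delta–zeta (8): add. Components now {delta,eta,zeta} {beta} {epsilon} {theta} {gamma}
eta–zeta (9): skip — eta and zeta already connected.
eta–theta (11): add. Components now {delta,eta,theta,zeta} {beta} {epsilon} {gamma}
theta–zeta (11): skip — zeta and theta already connected.
epsilon–eta (13): add. Components now {delta,epsilon,eta,theta,zeta} {beta} {gamma}
beta–theta (15): add. Components now {beta,delta,epsilon,eta,theta,zeta} {gamma}
beta–epsilon (16): skip — beta and epsilon already connected.
epsilon–gamma (17): add. Components now {beta,delta,epsilon,eta,gamma,theta,zeta}
Edges rejected before the tree was complete: 3.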